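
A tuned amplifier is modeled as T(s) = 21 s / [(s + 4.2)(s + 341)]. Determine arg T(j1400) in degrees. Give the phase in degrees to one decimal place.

-76.1°

∠(j1400) = 90.00°
∠(j1400 + 4.2) = arctan(1400/4.2) = 89.83°
∠(j1400 + 341) = arctan(1400/341) = 76.31°
∠T(j1400) = 90.00° − (89.83° + 76.31°) = -76.14°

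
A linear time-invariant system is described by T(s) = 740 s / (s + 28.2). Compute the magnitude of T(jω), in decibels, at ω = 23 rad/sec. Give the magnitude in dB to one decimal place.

53.4 dB

|j23| = 23
|j23 + 28.2| = √(23² + 28.2²) = 36.39
|T(j23)| = 740 × 23 / 36.39 = 467.71
20 log₁₀(467.71) = 53.40 dB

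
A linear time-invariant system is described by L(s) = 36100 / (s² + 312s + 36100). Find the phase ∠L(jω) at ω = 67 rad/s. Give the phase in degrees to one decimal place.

∠[(j67)² + 312(j67) + 36100] = ∠[31611 + j20904] = 33.48°
∠L(j67) = −33.48° = -33.48°

-33.5°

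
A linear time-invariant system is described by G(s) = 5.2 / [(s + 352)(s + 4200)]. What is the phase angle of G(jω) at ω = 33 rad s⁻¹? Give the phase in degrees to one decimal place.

-5.8°

∠(j33 + 352) = arctan(33/352) = 5.36°
∠(j33 + 4200) = arctan(33/4200) = 0.45°
∠G(j33) = − (5.36° + 0.45°) = -5.81°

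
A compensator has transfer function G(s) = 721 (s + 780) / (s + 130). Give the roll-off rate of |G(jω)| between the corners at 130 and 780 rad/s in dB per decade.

-20 dB/decade

In this band the factors already past their corner are: pole at 130; net slope = -20 dB/decade.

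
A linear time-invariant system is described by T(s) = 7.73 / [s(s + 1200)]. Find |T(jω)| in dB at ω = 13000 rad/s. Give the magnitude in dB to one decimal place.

|j13000 + 1200| = √(13000² + 1200²) = 1.306e+04
|j13000| = 1.3e+04
|T(j13000)| = 7.73 / (1.306e+04 × 1.3e+04) = 4.5546e-08
20 log₁₀(4.5546e-08) = -146.83 dB

-146.8 dB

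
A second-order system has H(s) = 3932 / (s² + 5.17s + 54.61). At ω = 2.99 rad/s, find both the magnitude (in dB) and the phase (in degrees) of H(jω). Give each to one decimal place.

|(j2.99)² + 5.17(j2.99) + 54.61| = |45.67 + j15.458| = 48.22
|H(j2.99)| = 3932 / 48.22 = 81.551
20 log₁₀(81.551) = 38.23 dB
∠[(j2.99)² + 5.17(j2.99) + 54.61] = ∠[45.67 + j15.458] = 18.70°
∠H(j2.99) = −18.70° = -18.70°

|H| = 38.2 dB, ∠H = -18.7 deg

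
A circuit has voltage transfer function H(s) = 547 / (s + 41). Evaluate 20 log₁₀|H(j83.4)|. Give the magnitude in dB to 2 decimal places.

15.40 dB

|j83.4 + 41| = √(83.4² + 41²) = 92.93
|H(j83.4)| = 547 / 92.93 = 5.886
20 log₁₀(5.886) = 15.396 dB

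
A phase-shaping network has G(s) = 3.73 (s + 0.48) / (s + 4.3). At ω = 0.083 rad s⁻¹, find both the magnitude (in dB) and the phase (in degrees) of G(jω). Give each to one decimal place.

|j0.083 + 0.48| = √(0.083² + 0.48²) = 0.4871
|j0.083 + 4.3| = √(0.083² + 4.3²) = 4.301
|G(j0.083)| = 3.73 × 0.4871 / 4.301 = 0.42247
20 log₁₀(0.42247) = -7.48 dB
∠(j0.083 + 0.48) = arctan(0.083/0.48) = 9.81°
∠(j0.083 + 4.3) = arctan(0.083/4.3) = 1.11°
∠G(j0.083) = 9.81° − 1.11° = 8.70°

|G| = -7.5 dB, ∠G = 8.7 deg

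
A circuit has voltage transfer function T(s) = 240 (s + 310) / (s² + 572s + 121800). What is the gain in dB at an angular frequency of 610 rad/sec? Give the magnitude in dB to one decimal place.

-8.3 dB

|j610 + 310| = √(610² + 310²) = 684.3
|(j610)² + 572(j610) + 121800| = |-2.503e+05 + j3.4892e+05| = 4.294e+05
|T(j610)| = 240 × 684.3 / 4.294e+05 = 0.38243
20 log₁₀(0.38243) = -8.35 dB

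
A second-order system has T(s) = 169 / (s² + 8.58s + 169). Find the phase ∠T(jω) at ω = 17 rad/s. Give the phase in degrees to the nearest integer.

-129°

∠[(j17)² + 8.58(j17) + 169] = ∠[-120 + j145.86] = 129.44°
∠T(j17) = −129.44° = -129.44°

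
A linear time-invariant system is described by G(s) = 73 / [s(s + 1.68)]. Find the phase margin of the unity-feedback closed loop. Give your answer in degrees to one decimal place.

11.2°

Gain crossover: |G(jω)| = 1 at ω ≈ 8.46 rad s⁻¹.
∠G(j8.46) = −90° − arctan(8.46/1.68) ≈ -168.77°
PM = 180° + (-168.77°) = 11.23°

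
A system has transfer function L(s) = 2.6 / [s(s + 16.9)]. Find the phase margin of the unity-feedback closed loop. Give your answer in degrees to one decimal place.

Gain crossover: |L(jω)| = 1 at ω ≈ 0.154 rad/s.
∠L(j0.154) = −90° − arctan(0.154/16.9) ≈ -90.52°
PM = 180° + (-90.52°) = 89.48°

89.5°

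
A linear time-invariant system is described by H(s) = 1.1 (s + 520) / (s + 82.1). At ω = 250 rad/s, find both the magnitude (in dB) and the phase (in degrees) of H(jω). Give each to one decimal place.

|H| = 7.6 dB, ∠H = -46.1°

|j250 + 520| = √(250² + 520²) = 577
|j250 + 82.1| = √(250² + 82.1²) = 263.1
|H(j250)| = 1.1 × 577 / 263.1 = 2.412
20 log₁₀(2.412) = 7.65 dB
∠(j250 + 520) = arctan(250/520) = 25.68°
∠(j250 + 82.1) = arctan(250/82.1) = 71.82°
∠H(j250) = 25.68° − 71.82° = -46.14°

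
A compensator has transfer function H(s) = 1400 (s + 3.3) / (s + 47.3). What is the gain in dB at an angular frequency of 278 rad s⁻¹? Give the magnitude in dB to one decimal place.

|j278 + 3.3| = √(278² + 3.3²) = 278
|j278 + 47.3| = √(278² + 47.3²) = 282
|H(j278)| = 1400 × 278 / 282 = 1380.3
20 log₁₀(1380.3) = 62.80 dB

62.8 dB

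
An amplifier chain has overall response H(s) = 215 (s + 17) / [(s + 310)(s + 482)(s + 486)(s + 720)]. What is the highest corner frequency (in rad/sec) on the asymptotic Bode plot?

Break frequencies occur at each pole and zero magnitude: 17 rad/sec, 310 rad/sec, 482 rad/sec, 486 rad/sec, 720 rad/sec.
The highest is 720 rad/sec.

720 rad/sec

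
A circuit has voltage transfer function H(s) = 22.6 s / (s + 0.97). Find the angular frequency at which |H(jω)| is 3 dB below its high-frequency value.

For a single-pole high-pass, the −3 dB point is at the pole: ω = 0.97 rad/s.

0.97 rad/s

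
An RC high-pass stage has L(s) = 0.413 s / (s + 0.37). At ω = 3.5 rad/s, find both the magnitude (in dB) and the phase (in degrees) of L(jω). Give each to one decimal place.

|j3.5| = 3.5
|j3.5 + 0.37| = √(3.5² + 0.37²) = 3.52
|L(j3.5)| = 0.413 × 3.5 / 3.52 = 0.41071
20 log₁₀(0.41071) = -7.73 dB
∠(j3.5) = 90.00°
∠(j3.5 + 0.37) = arctan(3.5/0.37) = 83.97°
∠L(j3.5) = 90.00° − 83.97° = 6.03°

|L| = -7.7 dB, ∠L = 6.0 deg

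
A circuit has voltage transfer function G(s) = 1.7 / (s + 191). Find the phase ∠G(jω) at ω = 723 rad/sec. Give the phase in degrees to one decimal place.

-75.2 deg

∠(j723 + 191) = arctan(723/191) = 75.20°
∠G(j723) = −75.20° = -75.20°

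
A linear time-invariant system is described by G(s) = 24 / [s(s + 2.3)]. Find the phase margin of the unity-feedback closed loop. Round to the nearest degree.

Gain crossover: |G(jω)| = 1 at ω ≈ 4.64 rad s⁻¹.
∠G(j4.64) = −90° − arctan(4.64/2.3) ≈ -153.62°
PM = 180° + (-153.62°) = 26.38°

26°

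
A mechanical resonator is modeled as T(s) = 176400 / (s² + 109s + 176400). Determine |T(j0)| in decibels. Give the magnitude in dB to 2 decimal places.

T(0) = 176400 / 176400 = 1
20 log₁₀(1) = 0.000 dB

0.00 dB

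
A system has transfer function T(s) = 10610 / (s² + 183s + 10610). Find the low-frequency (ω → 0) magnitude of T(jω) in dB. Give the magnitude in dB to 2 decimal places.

T(0) = 10610 / 10610 = 1
20 log₁₀(1) = 0.000 dB

0.00 dB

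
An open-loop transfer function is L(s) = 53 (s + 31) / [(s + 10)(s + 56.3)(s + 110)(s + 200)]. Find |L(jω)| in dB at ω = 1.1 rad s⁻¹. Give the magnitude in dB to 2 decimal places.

|j1.1 + 31| = √(1.1² + 31²) = 31.02
|j1.1 + 10| = √(1.1² + 10²) = 10.06
|j1.1 + 56.3| = √(1.1² + 56.3²) = 56.31
|j1.1 + 110| = √(1.1² + 110²) = 110
|j1.1 + 200| = √(1.1² + 200²) = 200
|L(j1.1)| = 53 × 31.02 / (10.06 × 56.31 × 110 × 200) = 0.0001319
20 log₁₀(0.0001319) = -77.595 dB

-77.59 dB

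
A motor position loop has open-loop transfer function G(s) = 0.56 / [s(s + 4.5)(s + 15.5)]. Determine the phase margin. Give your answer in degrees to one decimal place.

89.9°

Gain crossover: |G(jω)| = 1 at ω ≈ 0.00803 rad/s.
∠G(j0.00803) = −90° − arctan(0.00803/4.5) − arctan(0.00803/15.5) ≈ -90.13°
PM = 180° + (-90.13°) = 89.87°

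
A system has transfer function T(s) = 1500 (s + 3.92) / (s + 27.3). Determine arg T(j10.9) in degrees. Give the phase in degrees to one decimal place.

48.5°

∠(j10.9 + 3.92) = arctan(10.9/3.92) = 70.22°
∠(j10.9 + 27.3) = arctan(10.9/27.3) = 21.77°
∠T(j10.9) = 70.22° − 21.77° = 48.45°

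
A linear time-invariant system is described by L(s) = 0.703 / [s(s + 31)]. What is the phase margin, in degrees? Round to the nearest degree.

90°

Gain crossover: |L(jω)| = 1 at ω ≈ 0.0227 rad/s.
∠L(j0.0227) = −90° − arctan(0.0227/31) ≈ -90.04°
PM = 180° + (-90.04°) = 89.96°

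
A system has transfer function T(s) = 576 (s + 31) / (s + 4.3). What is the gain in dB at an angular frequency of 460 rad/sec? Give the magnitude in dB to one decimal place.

55.2 dB

|j460 + 31| = √(460² + 31²) = 461
|j460 + 4.3| = √(460² + 4.3²) = 460
|T(j460)| = 576 × 461 / 460 = 577.28
20 log₁₀(577.28) = 55.23 dB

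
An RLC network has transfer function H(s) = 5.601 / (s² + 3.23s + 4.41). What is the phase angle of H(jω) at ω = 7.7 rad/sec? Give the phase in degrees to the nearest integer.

-156 deg

∠[(j7.7)² + 3.23(j7.7) + 4.41] = ∠[-54.88 + j24.871] = 155.62°
∠H(j7.7) = −155.62° = -155.62°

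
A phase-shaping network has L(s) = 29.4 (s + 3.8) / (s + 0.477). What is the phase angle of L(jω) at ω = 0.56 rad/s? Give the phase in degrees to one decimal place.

∠(j0.56 + 3.8) = arctan(0.56/3.8) = 8.38°
∠(j0.56 + 0.477) = arctan(0.56/0.477) = 49.58°
∠L(j0.56) = 8.38° − 49.58° = -41.19°

-41.2°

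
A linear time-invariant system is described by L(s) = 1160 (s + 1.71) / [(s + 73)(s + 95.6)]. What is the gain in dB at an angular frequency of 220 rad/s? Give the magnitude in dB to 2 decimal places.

|j220 + 1.71| = √(220² + 1.71²) = 220
|j220 + 73| = √(220² + 73²) = 231.8
|j220 + 95.6| = √(220² + 95.6²) = 239.9
|L(j220)| = 1160 × 220 / (231.8 × 239.9) = 4.5899
20 log₁₀(4.5899) = 13.236 dB

13.24 dB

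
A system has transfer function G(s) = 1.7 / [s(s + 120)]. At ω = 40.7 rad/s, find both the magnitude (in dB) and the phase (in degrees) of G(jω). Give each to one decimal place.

|j40.7 + 120| = √(40.7² + 120²) = 126.7
|j40.7| = 40.7
|G(j40.7)| = 1.7 / (126.7 × 40.7) = 0.00032963
20 log₁₀(0.00032963) = -69.64 dB
∠(j40.7 + 120) = arctan(40.7/120) = 18.74°
∠(j40.7) = 90.00°
∠G(j40.7) = − (18.74° + 90.00°) = -108.74°

|G| = -69.6 dB, ∠G = -108.7°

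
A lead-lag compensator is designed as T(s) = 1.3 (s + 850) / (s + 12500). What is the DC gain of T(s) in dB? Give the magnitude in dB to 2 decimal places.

-21.07 dB

T(0) = 1.3 × 850 / 12500 = 0.0884
20 log₁₀(0.0884) = -21.071 dB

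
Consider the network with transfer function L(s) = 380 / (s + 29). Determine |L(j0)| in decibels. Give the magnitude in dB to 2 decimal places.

22.35 dB

L(0) = 380 / 29 = 13.103
20 log₁₀(13.103) = 22.348 dB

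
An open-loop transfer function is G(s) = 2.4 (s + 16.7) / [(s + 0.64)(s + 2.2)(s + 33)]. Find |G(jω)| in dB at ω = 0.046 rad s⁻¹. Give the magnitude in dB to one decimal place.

|j0.046 + 16.7| = √(0.046² + 16.7²) = 16.7
|j0.046 + 0.64| = √(0.046² + 0.64²) = 0.6417
|j0.046 + 2.2| = √(0.046² + 2.2²) = 2.2
|j0.046 + 33| = √(0.046² + 33²) = 33
|G(j0.046)| = 2.4 × 16.7 / (0.6417 × 2.2 × 33) = 0.8602
20 log₁₀(0.8602) = -1.31 dB

-1.3 dB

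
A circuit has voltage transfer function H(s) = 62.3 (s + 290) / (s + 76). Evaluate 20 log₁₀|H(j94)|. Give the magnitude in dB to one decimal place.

43.9 dB

|j94 + 290| = √(94² + 290²) = 304.9
|j94 + 76| = √(94² + 76²) = 120.9
|H(j94)| = 62.3 × 304.9 / 120.9 = 157.12
20 log₁₀(157.12) = 43.92 dB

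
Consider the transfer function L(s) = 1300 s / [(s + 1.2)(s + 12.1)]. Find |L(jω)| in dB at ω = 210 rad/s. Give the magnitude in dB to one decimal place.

|j210| = 210
|j210 + 1.2| = √(210² + 1.2²) = 210
|j210 + 12.1| = √(210² + 12.1²) = 210.3
|L(j210)| = 1300 × 210 / (210 × 210.3) = 6.1801
20 log₁₀(6.1801) = 15.82 dB

15.8 dB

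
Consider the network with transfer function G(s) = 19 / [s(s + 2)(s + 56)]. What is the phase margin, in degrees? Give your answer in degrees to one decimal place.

85.0°

Gain crossover: |G(jω)| = 1 at ω ≈ 0.169 rad s⁻¹.
∠G(j0.169) = −90° − arctan(0.169/2) − arctan(0.169/56) ≈ -95.00°
PM = 180° + (-95.00°) = 85.00°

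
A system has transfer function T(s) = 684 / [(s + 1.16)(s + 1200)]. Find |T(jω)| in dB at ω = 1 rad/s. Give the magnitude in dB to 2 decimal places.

-8.59 dB

|j1 + 1.16| = √(1² + 1.16²) = 1.532
|j1 + 1200| = √(1² + 1200²) = 1200
|T(j1)| = 684 / (1.532 × 1200) = 0.37218
20 log₁₀(0.37218) = -8.585 dB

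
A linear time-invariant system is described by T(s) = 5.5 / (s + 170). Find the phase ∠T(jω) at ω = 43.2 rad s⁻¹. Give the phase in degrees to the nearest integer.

∠(j43.2 + 170) = arctan(43.2/170) = 14.26°
∠T(j43.2) = −14.26° = -14.26°

-14°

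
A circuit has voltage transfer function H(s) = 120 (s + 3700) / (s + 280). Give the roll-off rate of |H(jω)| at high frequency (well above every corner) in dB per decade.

0 dB/decade

With 1 zero and 1 pole, the high-frequency asymptotic slope is 20 × (1 − 1) = 0 dB/decade.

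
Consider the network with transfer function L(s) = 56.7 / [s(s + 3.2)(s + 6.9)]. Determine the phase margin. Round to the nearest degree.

40 deg

Gain crossover: |L(jω)| = 1 at ω ≈ 2.07 rad s⁻¹.
∠L(j2.07) = −90° − arctan(2.07/3.2) − arctan(2.07/6.9) ≈ -139.53°
PM = 180° + (-139.53°) = 40.47°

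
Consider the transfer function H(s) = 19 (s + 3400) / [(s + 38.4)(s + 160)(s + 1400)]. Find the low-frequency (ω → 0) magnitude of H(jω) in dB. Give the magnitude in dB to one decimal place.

H(0) = 19 × 3400 / (38.4 × 160 × 1400) = 0.0075102
20 log₁₀(0.0075102) = -42.49 dB

-42.5 dB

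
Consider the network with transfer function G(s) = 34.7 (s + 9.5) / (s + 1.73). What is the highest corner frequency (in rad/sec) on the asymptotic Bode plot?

9.5 rad/sec

Break frequencies occur at each pole and zero magnitude: 1.73 rad/sec, 9.5 rad/sec.
The highest is 9.5 rad/sec.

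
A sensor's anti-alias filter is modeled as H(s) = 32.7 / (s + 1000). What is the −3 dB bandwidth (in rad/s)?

For a single-pole low-pass, the −3 dB point is at the pole: ω = 1000 rad/s.

1000 rad/s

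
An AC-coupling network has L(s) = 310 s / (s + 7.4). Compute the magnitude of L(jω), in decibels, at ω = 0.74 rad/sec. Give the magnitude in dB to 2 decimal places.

|j0.74| = 0.74
|j0.74 + 7.4| = √(0.74² + 7.4²) = 7.437
|L(j0.74)| = 310 × 0.74 / 7.437 = 30.846
20 log₁₀(30.846) = 29.784 dB

29.78 dB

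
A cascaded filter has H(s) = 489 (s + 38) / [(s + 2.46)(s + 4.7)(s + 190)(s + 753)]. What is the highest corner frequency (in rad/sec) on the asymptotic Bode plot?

753 rad/sec

Break frequencies occur at each pole and zero magnitude: 2.46 rad/sec, 4.7 rad/sec, 38 rad/sec, 190 rad/sec, 753 rad/sec.
The highest is 753 rad/sec.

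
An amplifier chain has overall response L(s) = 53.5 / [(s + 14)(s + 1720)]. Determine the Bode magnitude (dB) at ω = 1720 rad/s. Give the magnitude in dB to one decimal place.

-97.9 dB

|j1720 + 14| = √(1720² + 14²) = 1720
|j1720 + 1720| = √(1720² + 1720²) = 2432
|L(j1720)| = 53.5 / (1720 × 2432) = 1.2787e-05
20 log₁₀(1.2787e-05) = -97.86 dB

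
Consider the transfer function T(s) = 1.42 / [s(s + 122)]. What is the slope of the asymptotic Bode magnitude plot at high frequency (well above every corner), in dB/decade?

-40 dB/decade

With 0 zeros and 2 poles, the high-frequency asymptotic slope is 20 × (0 − 2) = -40 dB/decade.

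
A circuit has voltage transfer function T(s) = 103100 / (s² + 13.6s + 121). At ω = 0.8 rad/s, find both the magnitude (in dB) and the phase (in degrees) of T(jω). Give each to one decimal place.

|(j0.8)² + 13.6(j0.8) + 121| = |120.36 + j10.88| = 120.9
|T(j0.8)| = 103100 / 120.9 = 853.12
20 log₁₀(853.12) = 58.62 dB
∠[(j0.8)² + 13.6(j0.8) + 121] = ∠[120.36 + j10.88] = 5.17°
∠T(j0.8) = −5.17° = -5.17°

|T| = 58.6 dB, ∠T = -5.2 deg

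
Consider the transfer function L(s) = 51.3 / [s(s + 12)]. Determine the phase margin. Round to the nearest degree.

Gain crossover: |L(jω)| = 1 at ω ≈ 4.05 rad/s.
∠L(j4.05) = −90° − arctan(4.05/12) ≈ -108.65°
PM = 180° + (-108.65°) = 71.35°

71 deg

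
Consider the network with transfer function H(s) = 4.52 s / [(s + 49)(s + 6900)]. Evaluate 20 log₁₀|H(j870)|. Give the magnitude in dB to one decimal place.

-63.8 dB

|j870| = 870
|j870 + 49| = √(870² + 49²) = 871.4
|j870 + 6900| = √(870² + 6900²) = 6955
|H(j870)| = 4.52 × 870 / (871.4 × 6955) = 0.0006489
20 log₁₀(0.0006489) = -63.76 dB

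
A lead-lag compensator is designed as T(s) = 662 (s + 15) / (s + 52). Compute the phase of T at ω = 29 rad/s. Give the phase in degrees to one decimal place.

33.5°

∠(j29 + 15) = arctan(29/15) = 62.65°
∠(j29 + 52) = arctan(29/52) = 29.15°
∠T(j29) = 62.65° − 29.15° = 33.50°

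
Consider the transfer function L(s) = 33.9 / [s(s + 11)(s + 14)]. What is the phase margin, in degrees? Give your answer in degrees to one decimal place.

Gain crossover: |L(jω)| = 1 at ω ≈ 0.22 rad/s.
∠L(j0.22) = −90° − arctan(0.22/11) − arctan(0.22/14) ≈ -92.05°
PM = 180° + (-92.05°) = 87.95°

88.0°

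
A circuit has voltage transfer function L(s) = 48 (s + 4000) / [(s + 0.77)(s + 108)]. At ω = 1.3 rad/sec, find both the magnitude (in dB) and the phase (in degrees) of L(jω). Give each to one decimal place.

|j1.3 + 4000| = √(1.3² + 4000²) = 4000
|j1.3 + 0.77| = √(1.3² + 0.77²) = 1.511
|j1.3 + 108| = √(1.3² + 108²) = 108
|L(j1.3)| = 48 × 4000 / (1.511 × 108) = 1176.5
20 log₁₀(1176.5) = 61.41 dB
∠(j1.3 + 4000) = arctan(1.3/4000) = 0.02°
∠(j1.3 + 0.77) = arctan(1.3/0.77) = 59.36°
∠(j1.3 + 108) = arctan(1.3/108) = 0.69°
∠L(j1.3) = 0.02° − (59.36° + 0.69°) = -60.03°

|L| = 61.4 dB, ∠L = -60.0°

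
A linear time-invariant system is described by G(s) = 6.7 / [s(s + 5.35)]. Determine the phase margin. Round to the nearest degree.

Gain crossover: |G(jω)| = 1 at ω ≈ 1.22 rad/sec.
∠G(j1.22) = −90° − arctan(1.22/5.35) ≈ -102.86°
PM = 180° + (-102.86°) = 77.14°

77°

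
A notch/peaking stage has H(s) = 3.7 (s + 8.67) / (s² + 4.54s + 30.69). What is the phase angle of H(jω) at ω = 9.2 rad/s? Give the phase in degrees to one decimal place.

-95.6°

∠(j9.2 + 8.67) = arctan(9.2/8.67) = 46.70°
∠[(j9.2)² + 4.54(j9.2) + 30.69] = ∠[-53.95 + j41.768] = 142.25°
∠H(j9.2) = 46.70° − 142.25° = -95.55°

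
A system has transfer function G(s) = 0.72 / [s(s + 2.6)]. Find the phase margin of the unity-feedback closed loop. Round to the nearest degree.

Gain crossover: |G(jω)| = 1 at ω ≈ 0.275 rad s⁻¹.
∠G(j0.275) = −90° − arctan(0.275/2.6) ≈ -96.05°
PM = 180° + (-96.05°) = 83.95°

84°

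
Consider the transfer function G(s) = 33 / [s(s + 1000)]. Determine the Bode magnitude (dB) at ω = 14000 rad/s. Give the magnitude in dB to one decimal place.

-135.5 dB

|j14000 + 1000| = √(14000² + 1000²) = 1.404e+04
|j14000| = 1.4e+04
|G(j14000)| = 33 / (1.404e+04 × 1.4e+04) = 1.6794e-07
20 log₁₀(1.6794e-07) = -135.50 dB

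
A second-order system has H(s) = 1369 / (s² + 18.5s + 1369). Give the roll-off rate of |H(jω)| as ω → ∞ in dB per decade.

With 0 zeros and 2 poles, the high-frequency asymptotic slope is 20 × (0 − 2) = -40 dB/decade.

-40 dB/decade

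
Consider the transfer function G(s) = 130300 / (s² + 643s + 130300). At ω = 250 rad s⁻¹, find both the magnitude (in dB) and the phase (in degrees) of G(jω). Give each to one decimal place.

|(j250)² + 643(j250) + 130300| = |67800 + j1.6075e+05| = 1.745e+05
|G(j250)| = 130300 / 1.745e+05 = 0.74686
20 log₁₀(0.74686) = -2.54 dB
∠[(j250)² + 643(j250) + 130300] = ∠[67800 + j1.6075e+05] = 67.13°
∠G(j250) = −67.13° = -67.13°

|G| = -2.5 dB, ∠G = -67.1°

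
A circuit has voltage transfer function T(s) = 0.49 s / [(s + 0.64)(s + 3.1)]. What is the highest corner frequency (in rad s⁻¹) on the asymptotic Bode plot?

3.1 rad s⁻¹

Break frequencies occur at each pole and zero magnitude: 0.64 rad s⁻¹, 3.1 rad s⁻¹.
The highest is 3.1 rad s⁻¹.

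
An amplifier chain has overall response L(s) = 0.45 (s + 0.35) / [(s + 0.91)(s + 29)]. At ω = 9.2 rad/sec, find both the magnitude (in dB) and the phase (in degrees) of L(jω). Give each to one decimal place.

|j9.2 + 0.35| = √(9.2² + 0.35²) = 9.207
|j9.2 + 0.91| = √(9.2² + 0.91²) = 9.245
|j9.2 + 29| = √(9.2² + 29²) = 30.42
|L(j9.2)| = 0.45 × 9.207 / (9.245 × 30.42) = 0.01473
20 log₁₀(0.01473) = -36.64 dB
∠(j9.2 + 0.35) = arctan(9.2/0.35) = 87.82°
∠(j9.2 + 0.91) = arctan(9.2/0.91) = 84.35°
∠(j9.2 + 29) = arctan(9.2/29) = 17.60°
∠L(j9.2) = 87.82° − (84.35° + 17.60°) = -14.13°

|L| = -36.6 dB, ∠L = -14.1°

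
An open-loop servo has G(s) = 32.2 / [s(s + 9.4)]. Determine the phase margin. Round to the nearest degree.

71°

Gain crossover: |G(jω)| = 1 at ω ≈ 3.24 rad/sec.
∠G(j3.24) = −90° − arctan(3.24/9.4) ≈ -109.01°
PM = 180° + (-109.01°) = 70.99°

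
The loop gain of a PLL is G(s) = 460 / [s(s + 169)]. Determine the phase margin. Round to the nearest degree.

89°

Gain crossover: |G(jω)| = 1 at ω ≈ 2.72 rad/sec.
∠G(j2.72) = −90° − arctan(2.72/169) ≈ -90.92°
PM = 180° + (-90.92°) = 89.08°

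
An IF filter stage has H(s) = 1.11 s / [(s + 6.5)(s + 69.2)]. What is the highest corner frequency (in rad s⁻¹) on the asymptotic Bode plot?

Break frequencies occur at each pole and zero magnitude: 6.5 rad s⁻¹, 69.2 rad s⁻¹.
The highest is 69.2 rad s⁻¹.

69.2 rad s⁻¹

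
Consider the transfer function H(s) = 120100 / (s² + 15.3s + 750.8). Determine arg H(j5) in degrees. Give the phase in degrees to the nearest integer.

∠[(j5)² + 15.3(j5) + 750.8] = ∠[725.8 + j76.5] = 6.02°
∠H(j5) = −6.02° = -6.02°

-6 deg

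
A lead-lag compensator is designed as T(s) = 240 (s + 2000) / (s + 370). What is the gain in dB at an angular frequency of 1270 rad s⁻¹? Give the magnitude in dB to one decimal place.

|j1270 + 2000| = √(1270² + 2000²) = 2369
|j1270 + 370| = √(1270² + 370²) = 1323
|T(j1270)| = 240 × 2369 / 1323 = 429.84
20 log₁₀(429.84) = 52.67 dB

52.7 dB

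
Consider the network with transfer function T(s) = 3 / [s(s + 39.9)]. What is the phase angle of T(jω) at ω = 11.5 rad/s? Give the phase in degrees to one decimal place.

∠(j11.5 + 39.9) = arctan(11.5/39.9) = 16.08°
∠(j11.5) = 90.00°
∠T(j11.5) = − (16.08° + 90.00°) = -106.08°

-106.1 deg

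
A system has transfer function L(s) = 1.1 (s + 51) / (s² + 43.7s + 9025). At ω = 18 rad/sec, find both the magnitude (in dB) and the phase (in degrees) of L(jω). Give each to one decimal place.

|j18 + 51| = √(18² + 51²) = 54.08
|(j18)² + 43.7(j18) + 9025| = |8701 + j786.6| = 8736
|L(j18)| = 1.1 × 54.08 / 8736 = 0.0068096
20 log₁₀(0.0068096) = -43.34 dB
∠(j18 + 51) = arctan(18/51) = 19.44°
∠[(j18)² + 43.7(j18) + 9025] = ∠[8701 + j786.6] = 5.17°
∠L(j18) = 19.44° − 5.17° = 14.27°

|L| = -43.3 dB, ∠L = 14.3°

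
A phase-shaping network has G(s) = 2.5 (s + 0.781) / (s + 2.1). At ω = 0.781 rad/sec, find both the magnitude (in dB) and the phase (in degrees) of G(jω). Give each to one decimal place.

|G| = 1.8 dB, ∠G = 24.6°

|j0.781 + 0.781| = √(0.781² + 0.781²) = 1.105
|j0.781 + 2.1| = √(0.781² + 2.1²) = 2.241
|G(j0.781)| = 2.5 × 1.105 / 2.241 = 1.2324
20 log₁₀(1.2324) = 1.82 dB
∠(j0.781 + 0.781) = arctan(0.781/0.781) = 45.00°
∠(j0.781 + 2.1) = arctan(0.781/2.1) = 20.40°
∠G(j0.781) = 45.00° − 20.40° = 24.60°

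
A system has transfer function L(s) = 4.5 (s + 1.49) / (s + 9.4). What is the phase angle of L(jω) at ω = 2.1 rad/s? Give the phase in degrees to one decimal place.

42.1°

∠(j2.1 + 1.49) = arctan(2.1/1.49) = 54.64°
∠(j2.1 + 9.4) = arctan(2.1/9.4) = 12.59°
∠L(j2.1) = 54.64° − 12.59° = 42.05°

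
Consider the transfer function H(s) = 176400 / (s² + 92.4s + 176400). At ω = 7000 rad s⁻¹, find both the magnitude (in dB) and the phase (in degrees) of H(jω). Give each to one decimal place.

|H| = -48.8 dB, ∠H = -179.2°

|(j7000)² + 92.4(j7000) + 176400| = |-4.8824e+07 + j6.468e+05| = 4.883e+07
|H(j7000)| = 176400 / 4.883e+07 = 0.0036127
20 log₁₀(0.0036127) = -48.84 dB
∠[(j7000)² + 92.4(j7000) + 176400] = ∠[-4.8824e+07 + j6.468e+05] = 179.24°
∠H(j7000) = −179.24° = -179.24°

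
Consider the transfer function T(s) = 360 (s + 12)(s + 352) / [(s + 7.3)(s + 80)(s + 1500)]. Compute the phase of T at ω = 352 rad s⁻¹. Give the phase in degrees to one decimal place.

∠(j352 + 12) = arctan(352/12) = 88.05°
∠(j352 + 352) = arctan(352/352) = 45.00°
∠(j352 + 7.3) = arctan(352/7.3) = 88.81°
∠(j352 + 80) = arctan(352/80) = 77.20°
∠(j352 + 1500) = arctan(352/1500) = 13.21°
∠T(j352) = 88.05° + 45.00° − (88.81° + 77.20° + 13.21°) = -46.17°

-46.2°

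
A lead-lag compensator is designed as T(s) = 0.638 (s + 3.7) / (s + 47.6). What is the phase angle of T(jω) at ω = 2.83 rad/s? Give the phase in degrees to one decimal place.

∠(j2.83 + 3.7) = arctan(2.83/3.7) = 37.41°
∠(j2.83 + 47.6) = arctan(2.83/47.6) = 3.40°
∠T(j2.83) = 37.41° − 3.40° = 34.01°

34.0°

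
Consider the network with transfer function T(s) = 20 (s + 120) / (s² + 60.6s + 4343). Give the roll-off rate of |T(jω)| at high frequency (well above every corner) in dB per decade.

With 1 zero and 2 poles, the high-frequency asymptotic slope is 20 × (1 − 2) = -20 dB/decade.

-20 dB/decade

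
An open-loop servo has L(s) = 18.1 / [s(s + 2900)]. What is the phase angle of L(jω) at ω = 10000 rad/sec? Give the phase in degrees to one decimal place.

∠(j10000 + 2900) = arctan(10000/2900) = 73.83°
∠(j10000) = 90.00°
∠L(j10000) = − (73.83° + 90.00°) = -163.83°

-163.8°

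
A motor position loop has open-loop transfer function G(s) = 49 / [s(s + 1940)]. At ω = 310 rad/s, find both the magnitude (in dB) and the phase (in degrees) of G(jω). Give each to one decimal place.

|j310 + 1940| = √(310² + 1940²) = 1965
|j310| = 310
|G(j310)| = 49 / (1965 × 310) = 8.0456e-05
20 log₁₀(8.0456e-05) = -81.89 dB
∠(j310 + 1940) = arctan(310/1940) = 9.08°
∠(j310) = 90.00°
∠G(j310) = − (9.08° + 90.00°) = -99.08°

|G| = -81.9 dB, ∠G = -99.1°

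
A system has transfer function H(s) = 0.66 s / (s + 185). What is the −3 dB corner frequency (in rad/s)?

For a single-pole high-pass, the −3 dB point is at the pole: ω = 185 rad/s.

185 rad/s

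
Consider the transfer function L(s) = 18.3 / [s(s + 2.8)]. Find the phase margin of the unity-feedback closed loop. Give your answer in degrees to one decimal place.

36.1°

Gain crossover: |L(jω)| = 1 at ω ≈ 3.85 rad/sec.
∠L(j3.85) = −90° − arctan(3.85/2.8) ≈ -143.95°
PM = 180° + (-143.95°) = 36.05°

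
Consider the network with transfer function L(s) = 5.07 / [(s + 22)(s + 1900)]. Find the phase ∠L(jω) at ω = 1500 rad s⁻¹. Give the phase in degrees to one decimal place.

-127.4°

∠(j1500 + 22) = arctan(1500/22) = 89.16°
∠(j1500 + 1900) = arctan(1500/1900) = 38.29°
∠L(j1500) = − (89.16° + 38.29°) = -127.45°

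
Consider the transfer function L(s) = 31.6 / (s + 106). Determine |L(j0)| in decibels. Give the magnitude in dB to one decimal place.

-10.5 dB

L(0) = 31.6 / 106 = 0.29811
20 log₁₀(0.29811) = -10.51 dB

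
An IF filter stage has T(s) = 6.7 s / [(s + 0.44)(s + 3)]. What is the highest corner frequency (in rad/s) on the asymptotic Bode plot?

3 rad/s

Break frequencies occur at each pole and zero magnitude: 0.44 rad/s, 3 rad/s.
The highest is 3 rad/s.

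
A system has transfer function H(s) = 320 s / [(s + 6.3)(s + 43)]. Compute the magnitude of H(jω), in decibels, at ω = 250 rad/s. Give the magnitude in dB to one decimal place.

2.0 dB

|j250| = 250
|j250 + 6.3| = √(250² + 6.3²) = 250.1
|j250 + 43| = √(250² + 43²) = 253.7
|H(j250)| = 320 × 250 / (250.1 × 253.7) = 1.2611
20 log₁₀(1.2611) = 2.01 dB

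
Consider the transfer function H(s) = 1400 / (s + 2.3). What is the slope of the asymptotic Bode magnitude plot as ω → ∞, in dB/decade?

With 0 zeros and 1 pole, the high-frequency asymptotic slope is 20 × (0 − 1) = -20 dB/decade.

-20 dB/decade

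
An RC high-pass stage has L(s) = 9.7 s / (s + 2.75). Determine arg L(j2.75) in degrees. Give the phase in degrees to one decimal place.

∠(j2.75) = 90.00°
∠(j2.75 + 2.75) = arctan(2.75/2.75) = 45.00°
∠L(j2.75) = 90.00° − 45.00° = 45.00°

45.0°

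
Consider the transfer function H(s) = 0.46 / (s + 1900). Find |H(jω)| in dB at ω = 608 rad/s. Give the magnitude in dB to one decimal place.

|j608 + 1900| = √(608² + 1900²) = 1995
|H(j608)| = 0.46 / 1995 = 0.00023059
20 log₁₀(0.00023059) = -72.74 dB

-72.7 dB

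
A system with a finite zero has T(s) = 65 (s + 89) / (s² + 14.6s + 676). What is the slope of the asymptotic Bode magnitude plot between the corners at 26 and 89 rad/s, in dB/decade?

In this band the factors already past their corner are: complex pole pair at ωₙ ≈ 26; net slope = -40 dB/decade.

-40 dB/decade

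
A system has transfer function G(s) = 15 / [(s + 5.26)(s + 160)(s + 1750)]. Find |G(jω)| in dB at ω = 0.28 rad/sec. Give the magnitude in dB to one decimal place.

|j0.28 + 5.26| = √(0.28² + 5.26²) = 5.267
|j0.28 + 160| = √(0.28² + 160²) = 160
|j0.28 + 1750| = √(0.28² + 1750²) = 1750
|G(j0.28)| = 15 / (5.267 × 160 × 1750) = 1.017e-05
20 log₁₀(1.017e-05) = -99.85 dB

-99.9 dB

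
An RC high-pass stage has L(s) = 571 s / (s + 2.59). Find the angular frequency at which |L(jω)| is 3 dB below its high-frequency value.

For a single-pole high-pass, the −3 dB point is at the pole: ω = 2.59 rad/s.

2.59 rad/s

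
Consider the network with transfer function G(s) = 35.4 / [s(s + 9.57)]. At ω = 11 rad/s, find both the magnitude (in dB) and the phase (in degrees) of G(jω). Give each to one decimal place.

|j11 + 9.57| = √(11² + 9.57²) = 14.58
|j11| = 11
|G(j11)| = 35.4 / (14.58 × 11) = 0.22072
20 log₁₀(0.22072) = -13.12 dB
∠(j11 + 9.57) = arctan(11/9.57) = 48.98°
∠(j11) = 90.00°
∠G(j11) = − (48.98° + 90.00°) = -138.98°

|G| = -13.1 dB, ∠G = -139.0 deg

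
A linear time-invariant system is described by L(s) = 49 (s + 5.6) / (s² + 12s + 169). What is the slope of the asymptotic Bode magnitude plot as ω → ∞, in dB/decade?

With 1 zero and 2 poles, the high-frequency asymptotic slope is 20 × (1 − 2) = -20 dB/decade.

-20 dB/decade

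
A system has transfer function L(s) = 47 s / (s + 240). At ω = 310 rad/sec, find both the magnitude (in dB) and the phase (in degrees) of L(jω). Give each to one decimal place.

|j310| = 310
|j310 + 240| = √(310² + 240²) = 392
|L(j310)| = 47 × 310 / 392 = 37.164
20 log₁₀(37.164) = 31.40 dB
∠(j310) = 90.00°
∠(j310 + 240) = arctan(310/240) = 52.25°
∠L(j310) = 90.00° − 52.25° = 37.75°

|L| = 31.4 dB, ∠L = 37.7°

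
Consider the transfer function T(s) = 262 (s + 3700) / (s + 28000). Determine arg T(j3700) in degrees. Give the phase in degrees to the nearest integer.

37°

∠(j3700 + 3700) = arctan(3700/3700) = 45.00°
∠(j3700 + 28000) = arctan(3700/28000) = 7.53°
∠T(j3700) = 45.00° − 7.53° = 37.47°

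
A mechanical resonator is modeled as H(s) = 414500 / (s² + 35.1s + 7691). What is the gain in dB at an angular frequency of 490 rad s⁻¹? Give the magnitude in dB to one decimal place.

|(j490)² + 35.1(j490) + 7691| = |-2.3241e+05 + j17199| = 2.33e+05
|H(j490)| = 414500 / 2.33e+05 = 1.7786
20 log₁₀(1.7786) = 5.00 dB

5.0 dB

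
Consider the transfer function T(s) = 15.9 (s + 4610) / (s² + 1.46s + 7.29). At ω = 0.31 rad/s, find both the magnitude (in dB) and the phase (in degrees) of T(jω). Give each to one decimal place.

|j0.31 + 4610| = √(0.31² + 4610²) = 4610
|(j0.31)² + 1.46(j0.31) + 7.29| = |7.1939 + j0.4526| = 7.208
|T(j0.31)| = 15.9 × 4610 / 7.208 = 10169
20 log₁₀(10169) = 80.15 dB
∠(j0.31 + 4610) = arctan(0.31/4610) = 0.00°
∠[(j0.31)² + 1.46(j0.31) + 7.29] = ∠[7.1939 + j0.4526] = 3.60°
∠T(j0.31) = 0.00° − 3.60° = -3.60°

|T| = 80.1 dB, ∠T = -3.6°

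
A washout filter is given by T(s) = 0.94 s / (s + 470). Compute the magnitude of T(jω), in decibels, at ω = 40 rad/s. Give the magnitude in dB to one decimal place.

-22.0 dB

|j40| = 40
|j40 + 470| = √(40² + 470²) = 471.7
|T(j40)| = 0.94 × 40 / 471.7 = 0.079712
20 log₁₀(0.079712) = -21.97 dB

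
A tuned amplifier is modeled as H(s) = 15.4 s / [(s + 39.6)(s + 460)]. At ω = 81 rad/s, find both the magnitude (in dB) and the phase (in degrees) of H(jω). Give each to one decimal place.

|j81| = 81
|j81 + 39.6| = √(81² + 39.6²) = 90.16
|j81 + 460| = √(81² + 460²) = 467.1
|H(j81)| = 15.4 × 81 / (90.16 × 467.1) = 0.029621
20 log₁₀(0.029621) = -30.57 dB
∠(j81) = 90.00°
∠(j81 + 39.6) = arctan(81/39.6) = 63.95°
∠(j81 + 460) = arctan(81/460) = 9.99°
∠H(j81) = 90.00° − (63.95° + 9.99°) = 16.07°

|H| = -30.6 dB, ∠H = 16.1 deg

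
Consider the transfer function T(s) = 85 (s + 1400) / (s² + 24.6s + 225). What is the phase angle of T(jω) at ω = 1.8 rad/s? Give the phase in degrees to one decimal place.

-11.2 deg

∠(j1.8 + 1400) = arctan(1.8/1400) = 0.07°
∠[(j1.8)² + 24.6(j1.8) + 225] = ∠[221.76 + j44.28] = 11.29°
∠T(j1.8) = 0.07° − 11.29° = -11.22°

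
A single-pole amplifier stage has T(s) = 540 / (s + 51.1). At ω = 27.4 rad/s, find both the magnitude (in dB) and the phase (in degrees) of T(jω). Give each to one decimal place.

|j27.4 + 51.1| = √(27.4² + 51.1²) = 57.98
|T(j27.4)| = 540 / 57.98 = 9.3132
20 log₁₀(9.3132) = 19.38 dB
∠(j27.4 + 51.1) = arctan(27.4/51.1) = 28.20°
∠T(j27.4) = −28.20° = -28.20°

|T| = 19.4 dB, ∠T = -28.2 deg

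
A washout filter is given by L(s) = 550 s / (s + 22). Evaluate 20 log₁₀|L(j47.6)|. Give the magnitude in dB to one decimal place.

|j47.6| = 47.6
|j47.6 + 22| = √(47.6² + 22²) = 52.44
|L(j47.6)| = 550 × 47.6 / 52.44 = 499.25
20 log₁₀(499.25) = 53.97 dB

54.0 dB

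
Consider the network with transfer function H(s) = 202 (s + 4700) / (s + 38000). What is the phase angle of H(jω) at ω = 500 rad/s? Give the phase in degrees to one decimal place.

∠(j500 + 4700) = arctan(500/4700) = 6.07°
∠(j500 + 38000) = arctan(500/38000) = 0.75°
∠H(j500) = 6.07° − 0.75° = 5.32°

5.3°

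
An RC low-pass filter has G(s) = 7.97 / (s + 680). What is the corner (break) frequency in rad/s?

The single real pole at s = −680 gives a corner at ω = 680 rad/s.

680 rad/s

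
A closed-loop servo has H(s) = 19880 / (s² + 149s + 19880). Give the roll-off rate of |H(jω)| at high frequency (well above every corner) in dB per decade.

-40 dB/decade

With 0 zeros and 2 poles, the high-frequency asymptotic slope is 20 × (0 − 2) = -40 dB/decade.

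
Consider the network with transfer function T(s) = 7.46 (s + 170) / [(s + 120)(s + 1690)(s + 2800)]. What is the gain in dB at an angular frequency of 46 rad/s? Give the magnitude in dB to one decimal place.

|j46 + 170| = √(46² + 170²) = 176.1
|j46 + 120| = √(46² + 120²) = 128.5
|j46 + 1690| = √(46² + 1690²) = 1691
|j46 + 2800| = √(46² + 2800²) = 2800
|T(j46)| = 7.46 × 176.1 / (128.5 × 1691 × 2800) = 2.1593e-06
20 log₁₀(2.1593e-06) = -113.31 dB

-113.3 dB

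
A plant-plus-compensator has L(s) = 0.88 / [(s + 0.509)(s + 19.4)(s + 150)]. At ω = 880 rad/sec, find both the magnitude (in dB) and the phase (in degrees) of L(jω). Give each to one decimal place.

|L| = -177.9 dB, ∠L = -259.0°

|j880 + 0.509| = √(880² + 0.509²) = 880
|j880 + 19.4| = √(880² + 19.4²) = 880.2
|j880 + 150| = √(880² + 150²) = 892.7
|L(j880)| = 0.88 / (880 × 880.2 × 892.7) = 1.2727e-09
20 log₁₀(1.2727e-09) = -177.91 dB
∠(j880 + 0.509) = arctan(880/0.509) = 89.97°
∠(j880 + 19.4) = arctan(880/19.4) = 88.74°
∠(j880 + 150) = arctan(880/150) = 80.33°
∠L(j880) = − (89.97° + 88.74° + 80.33°) = -259.03°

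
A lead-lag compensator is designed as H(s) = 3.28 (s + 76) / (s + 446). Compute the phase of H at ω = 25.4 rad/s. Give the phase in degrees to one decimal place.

15.2 deg

∠(j25.4 + 76) = arctan(25.4/76) = 18.48°
∠(j25.4 + 446) = arctan(25.4/446) = 3.26°
∠H(j25.4) = 18.48° − 3.26° = 15.22°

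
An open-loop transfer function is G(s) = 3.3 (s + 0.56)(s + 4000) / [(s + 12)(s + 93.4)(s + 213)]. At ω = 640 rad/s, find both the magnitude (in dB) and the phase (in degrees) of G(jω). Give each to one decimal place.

|j640 + 0.56| = √(640² + 0.56²) = 640
|j640 + 4000| = √(640² + 4000²) = 4051
|j640 + 12| = √(640² + 12²) = 640.1
|j640 + 93.4| = √(640² + 93.4²) = 646.8
|j640 + 213| = √(640² + 213²) = 674.5
|G(j640)| = 3.3 × 640 × 4051 / (640.1 × 646.8 × 674.5) = 0.030637
20 log₁₀(0.030637) = -30.28 dB
∠(j640 + 0.56) = arctan(640/0.56) = 89.95°
∠(j640 + 4000) = arctan(640/4000) = 9.09°
∠(j640 + 12) = arctan(640/12) = 88.93°
∠(j640 + 93.4) = arctan(640/93.4) = 81.70°
∠(j640 + 213) = arctan(640/213) = 71.59°
∠G(j640) = 89.95° + 9.09° − (88.93° + 81.70° + 71.59°) = -143.17°

|G| = -30.3 dB, ∠G = -143.2°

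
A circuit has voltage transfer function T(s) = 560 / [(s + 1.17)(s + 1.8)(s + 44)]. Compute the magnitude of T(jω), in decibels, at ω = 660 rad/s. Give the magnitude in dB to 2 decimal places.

-114.23 dB

|j660 + 1.17| = √(660² + 1.17²) = 660
|j660 + 1.8| = √(660² + 1.8²) = 660
|j660 + 44| = √(660² + 44²) = 661.5
|T(j660)| = 560 / (660 × 660 × 661.5) = 1.9435e-06
20 log₁₀(1.9435e-06) = -114.228 dB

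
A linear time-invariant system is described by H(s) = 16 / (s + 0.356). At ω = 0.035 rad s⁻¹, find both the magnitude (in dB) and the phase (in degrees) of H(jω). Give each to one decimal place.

|j0.035 + 0.356| = √(0.035² + 0.356²) = 0.3577
|H(j0.035)| = 16 / 0.3577 = 44.728
20 log₁₀(44.728) = 33.01 dB
∠(j0.035 + 0.356) = arctan(0.035/0.356) = 5.61°
∠H(j0.035) = −5.61° = -5.61°

|H| = 33.0 dB, ∠H = -5.6°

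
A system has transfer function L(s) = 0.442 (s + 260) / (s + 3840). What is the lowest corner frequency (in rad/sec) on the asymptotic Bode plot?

Break frequencies occur at each pole and zero magnitude: 260 rad/sec, 3840 rad/sec.
The lowest is 260 rad/sec.

260 rad/sec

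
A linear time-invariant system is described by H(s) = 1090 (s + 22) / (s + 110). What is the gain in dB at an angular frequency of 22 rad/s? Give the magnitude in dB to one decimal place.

|j22 + 22| = √(22² + 22²) = 31.11
|j22 + 110| = √(22² + 110²) = 112.2
|H(j22)| = 1090 × 31.11 / 112.2 = 302.31
20 log₁₀(302.31) = 49.61 dB

49.6 dB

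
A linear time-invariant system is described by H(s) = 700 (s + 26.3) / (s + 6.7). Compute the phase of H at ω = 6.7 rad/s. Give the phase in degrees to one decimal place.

-30.7°

∠(j6.7 + 26.3) = arctan(6.7/26.3) = 14.29°
∠(j6.7 + 6.7) = arctan(6.7/6.7) = 45.00°
∠H(j6.7) = 14.29° − 45.00° = -30.71°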